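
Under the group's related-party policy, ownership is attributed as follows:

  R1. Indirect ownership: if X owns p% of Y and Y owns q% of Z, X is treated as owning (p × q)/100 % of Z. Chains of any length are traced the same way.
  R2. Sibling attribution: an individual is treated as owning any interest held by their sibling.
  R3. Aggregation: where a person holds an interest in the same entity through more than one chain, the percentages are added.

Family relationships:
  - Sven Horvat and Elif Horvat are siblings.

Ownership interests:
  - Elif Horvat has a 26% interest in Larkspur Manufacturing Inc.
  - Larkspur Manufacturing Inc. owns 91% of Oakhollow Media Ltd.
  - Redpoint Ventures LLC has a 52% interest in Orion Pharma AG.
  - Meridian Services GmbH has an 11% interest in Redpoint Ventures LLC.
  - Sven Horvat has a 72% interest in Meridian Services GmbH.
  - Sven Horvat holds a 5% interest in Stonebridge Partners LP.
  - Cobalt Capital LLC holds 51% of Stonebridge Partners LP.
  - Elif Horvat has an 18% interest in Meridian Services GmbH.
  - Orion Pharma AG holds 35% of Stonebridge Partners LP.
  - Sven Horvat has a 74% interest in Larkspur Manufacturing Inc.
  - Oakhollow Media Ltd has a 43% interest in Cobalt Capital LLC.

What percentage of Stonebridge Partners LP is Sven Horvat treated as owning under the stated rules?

26.7581%

By sibling attribution (R2), Sven Horvat is treated as also owning Elif Horvat's interest in Larkspur Manufacturing Inc, giving 74% + 26% = 100%.
By sibling attribution (R2), Sven Horvat is treated as also owning Elif Horvat's interest in Meridian Services GmbH, giving 72% + 18% = 90%.
Chain via Larkspur Manufacturing Inc. → Oakhollow Media Ltd → Cobalt Capital LLC (R1): 100% × 91% × 43% × 51% = 19.9563% of Stonebridge Partners LP.
Chain via Meridian Services GmbH → Redpoint Ventures LLC → Orion Pharma AG (R1): 90% × 11% × 52% × 35% = 1.8018% of Stonebridge Partners LP.
Direct interest in Stonebridge Partners LP: 5%.
Aggregating (R3): 19.9563% + 1.8018% + 5% = 26.7581%.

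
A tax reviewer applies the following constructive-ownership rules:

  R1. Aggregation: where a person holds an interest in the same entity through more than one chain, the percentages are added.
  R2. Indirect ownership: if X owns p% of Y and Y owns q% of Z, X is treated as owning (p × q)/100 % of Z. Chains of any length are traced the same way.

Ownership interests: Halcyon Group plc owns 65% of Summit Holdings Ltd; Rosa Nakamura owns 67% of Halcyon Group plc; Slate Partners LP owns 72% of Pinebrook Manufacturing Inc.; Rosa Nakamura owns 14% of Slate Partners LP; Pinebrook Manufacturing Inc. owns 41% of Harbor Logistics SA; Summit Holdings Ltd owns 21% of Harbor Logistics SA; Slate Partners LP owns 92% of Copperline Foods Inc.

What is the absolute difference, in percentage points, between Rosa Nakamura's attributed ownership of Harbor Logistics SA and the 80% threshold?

66.7217

Chain via Halcyon Group plc → Summit Holdings Ltd (R2): 67% × 65% × 21% = 9.1455% of Harbor Logistics SA.
Chain via Slate Partners LP → Pinebrook Manufacturing Inc. (R2): 14% × 72% × 41% = 4.1328% of Harbor Logistics SA.
Aggregating (R1): 9.1455% + 4.1328% = 13.2783%.
13.2783% falls short of the 80% threshold by 66.7217 percentage points.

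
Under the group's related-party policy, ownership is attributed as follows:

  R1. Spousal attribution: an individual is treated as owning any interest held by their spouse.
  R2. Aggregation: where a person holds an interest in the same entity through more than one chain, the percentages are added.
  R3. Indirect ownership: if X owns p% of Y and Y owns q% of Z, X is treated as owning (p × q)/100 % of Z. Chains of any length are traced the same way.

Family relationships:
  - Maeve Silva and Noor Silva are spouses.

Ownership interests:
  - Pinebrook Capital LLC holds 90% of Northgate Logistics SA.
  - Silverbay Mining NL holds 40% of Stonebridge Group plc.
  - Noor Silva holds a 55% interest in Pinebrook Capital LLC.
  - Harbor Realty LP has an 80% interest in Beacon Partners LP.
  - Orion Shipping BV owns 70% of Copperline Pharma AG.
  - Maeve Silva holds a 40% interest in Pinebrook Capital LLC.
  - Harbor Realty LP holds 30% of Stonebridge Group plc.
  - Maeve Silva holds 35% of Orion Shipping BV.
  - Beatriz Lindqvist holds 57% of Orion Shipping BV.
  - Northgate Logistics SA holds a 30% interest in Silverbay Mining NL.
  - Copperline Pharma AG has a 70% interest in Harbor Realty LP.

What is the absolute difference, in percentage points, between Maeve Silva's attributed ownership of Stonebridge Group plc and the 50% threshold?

34.595

By spousal attribution (R1), Maeve Silva is treated as also owning Noor Silva's interest in Pinebrook Capital LLC, giving 40% + 55% = 95%.
Chain via Pinebrook Capital LLC → Northgate Logistics SA → Silverbay Mining NL (R3): 95% × 90% × 30% × 40% = 10.26% of Stonebridge Group plc.
Chain via Orion Shipping BV → Copperline Pharma AG → Harbor Realty LP (R3): 35% × 70% × 70% × 30% = 5.145% of Stonebridge Group plc.
Aggregating (R2): 10.26% + 5.145% = 15.405%.
15.405% falls short of the 50% threshold by 34.595 percentage points.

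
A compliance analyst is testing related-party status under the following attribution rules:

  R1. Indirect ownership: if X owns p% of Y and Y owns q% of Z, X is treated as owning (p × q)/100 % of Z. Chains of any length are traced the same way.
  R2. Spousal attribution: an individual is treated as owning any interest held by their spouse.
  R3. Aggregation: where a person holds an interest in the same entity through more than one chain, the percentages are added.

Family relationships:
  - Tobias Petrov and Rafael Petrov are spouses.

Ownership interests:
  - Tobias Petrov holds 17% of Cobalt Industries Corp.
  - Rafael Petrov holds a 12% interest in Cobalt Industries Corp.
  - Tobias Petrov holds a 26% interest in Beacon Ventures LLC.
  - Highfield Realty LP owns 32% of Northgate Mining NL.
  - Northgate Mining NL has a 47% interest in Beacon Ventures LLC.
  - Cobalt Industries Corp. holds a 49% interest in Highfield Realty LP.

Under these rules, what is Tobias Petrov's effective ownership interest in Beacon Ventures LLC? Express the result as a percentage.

28.137184%

By spousal attribution (R2), Tobias Petrov is treated as also owning Rafael Petrov's interest in Cobalt Industries Corp, giving 17% + 12% = 29%.
Chain via Cobalt Industries Corp. → Highfield Realty LP → Northgate Mining NL (R1): 29% × 49% × 32% × 47% = 2.137184% of Beacon Ventures LLC.
Direct interest in Beacon Ventures LLC: 26%.
Aggregating (R3): 2.137184% + 26% = 28.137184%.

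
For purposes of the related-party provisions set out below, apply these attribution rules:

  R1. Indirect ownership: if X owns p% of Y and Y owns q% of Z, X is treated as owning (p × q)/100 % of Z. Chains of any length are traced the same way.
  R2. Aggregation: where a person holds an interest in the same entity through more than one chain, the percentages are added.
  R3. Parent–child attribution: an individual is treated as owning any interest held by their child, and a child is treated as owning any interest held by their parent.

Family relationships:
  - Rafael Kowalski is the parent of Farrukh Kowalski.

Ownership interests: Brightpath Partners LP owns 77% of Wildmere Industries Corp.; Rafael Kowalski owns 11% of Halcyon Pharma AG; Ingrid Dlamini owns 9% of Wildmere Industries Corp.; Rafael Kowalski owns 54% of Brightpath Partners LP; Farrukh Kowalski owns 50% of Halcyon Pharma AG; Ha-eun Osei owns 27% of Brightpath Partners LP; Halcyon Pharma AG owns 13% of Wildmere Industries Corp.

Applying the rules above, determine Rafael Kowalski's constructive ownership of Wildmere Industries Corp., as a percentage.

By parent–child attribution (R3), Rafael Kowalski is treated as also owning Farrukh Kowalski's interest in Halcyon Pharma AG, giving 11% + 50% = 61%.
Chain via Halcyon Pharma AG (R1): 61% × 13% = 7.93% of Wildmere Industries Corp.
Chain via Brightpath Partners LP (R1): 54% × 77% = 41.58% of Wildmere Industries Corp.
Aggregating (R2): 7.93% + 41.58% = 49.51%.

49.51%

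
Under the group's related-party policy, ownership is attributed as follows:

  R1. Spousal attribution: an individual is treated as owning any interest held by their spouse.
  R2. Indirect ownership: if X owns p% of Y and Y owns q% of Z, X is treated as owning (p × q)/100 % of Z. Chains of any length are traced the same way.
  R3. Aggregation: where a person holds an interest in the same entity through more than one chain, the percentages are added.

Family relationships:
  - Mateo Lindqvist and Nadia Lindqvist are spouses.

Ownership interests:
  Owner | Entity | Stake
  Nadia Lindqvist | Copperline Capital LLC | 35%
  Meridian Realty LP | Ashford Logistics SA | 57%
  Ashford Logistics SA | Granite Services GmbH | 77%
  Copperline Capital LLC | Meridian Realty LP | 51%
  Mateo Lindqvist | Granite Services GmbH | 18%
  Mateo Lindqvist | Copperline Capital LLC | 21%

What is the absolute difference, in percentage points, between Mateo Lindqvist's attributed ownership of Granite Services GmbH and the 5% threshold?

By spousal attribution (R1), Mateo Lindqvist is treated as also owning Nadia Lindqvist's interest in Copperline Capital LLC, giving 21% + 35% = 56%.
Chain via Copperline Capital LLC → Meridian Realty LP → Ashford Logistics SA (R2): 56% × 51% × 57% × 77% = 12.534984% of Granite Services GmbH.
Direct interest in Granite Services GmbH: 18%.
Aggregating (R3): 12.534984% + 18% = 30.534984%.
30.534984% exceeds the 5% threshold by 25.534984 percentage points.

25.534984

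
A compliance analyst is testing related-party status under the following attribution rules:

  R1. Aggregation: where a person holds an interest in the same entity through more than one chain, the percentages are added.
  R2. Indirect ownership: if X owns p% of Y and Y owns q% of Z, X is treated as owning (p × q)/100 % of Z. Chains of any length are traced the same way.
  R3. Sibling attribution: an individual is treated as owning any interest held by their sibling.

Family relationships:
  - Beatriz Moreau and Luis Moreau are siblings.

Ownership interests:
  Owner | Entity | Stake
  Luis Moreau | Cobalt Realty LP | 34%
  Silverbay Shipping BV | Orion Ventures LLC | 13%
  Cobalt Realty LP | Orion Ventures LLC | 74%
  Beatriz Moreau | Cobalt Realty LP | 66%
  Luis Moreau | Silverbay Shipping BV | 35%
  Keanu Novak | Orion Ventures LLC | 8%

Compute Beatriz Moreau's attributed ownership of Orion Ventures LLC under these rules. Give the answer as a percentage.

By sibling attribution (R3), Beatriz Moreau is treated as also owning Luis Moreau's interest in Cobalt Realty LP, giving 66% + 34% = 100%.
By sibling attribution (R3), Beatriz Moreau is treated as owning Luis Moreau's 35% interest in Silverbay Shipping BV.
Chain via Cobalt Realty LP (R2): 100% × 74% = 74% of Orion Ventures LLC.
Chain via Silverbay Shipping BV (R2): 35% × 13% = 4.55% of Orion Ventures LLC.
Aggregating (R1): 74% + 4.55% = 78.55%.

78.55%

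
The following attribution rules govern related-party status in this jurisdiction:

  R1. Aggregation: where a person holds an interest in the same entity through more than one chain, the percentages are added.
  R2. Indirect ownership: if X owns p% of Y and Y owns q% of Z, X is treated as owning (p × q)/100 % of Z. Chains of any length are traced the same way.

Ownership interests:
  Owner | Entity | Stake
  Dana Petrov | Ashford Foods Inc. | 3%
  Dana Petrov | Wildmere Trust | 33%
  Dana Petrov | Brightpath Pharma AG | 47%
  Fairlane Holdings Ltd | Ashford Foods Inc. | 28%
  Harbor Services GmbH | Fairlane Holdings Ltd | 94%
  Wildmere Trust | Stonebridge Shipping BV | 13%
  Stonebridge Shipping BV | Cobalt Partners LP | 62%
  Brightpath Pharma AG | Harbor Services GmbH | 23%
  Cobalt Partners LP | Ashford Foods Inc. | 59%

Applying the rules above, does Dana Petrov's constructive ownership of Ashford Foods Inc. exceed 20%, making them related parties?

Chain via Brightpath Pharma AG → Harbor Services GmbH → Fairlane Holdings Ltd (R2): 47% × 23% × 94% × 28% = 2.845192% of Ashford Foods Inc.
Chain via Wildmere Trust → Stonebridge Shipping BV → Cobalt Partners LP (R2): 33% × 13% × 62% × 59% = 1.569282% of Ashford Foods Inc.
Direct interest in Ashford Foods Inc: 3%.
Aggregating (R1): 2.845192% + 1.569282% + 3% = 7.414474%.
7.414474% does not exceed the 20% threshold, so Dana is not a related party to Ashford Foods Inc.

No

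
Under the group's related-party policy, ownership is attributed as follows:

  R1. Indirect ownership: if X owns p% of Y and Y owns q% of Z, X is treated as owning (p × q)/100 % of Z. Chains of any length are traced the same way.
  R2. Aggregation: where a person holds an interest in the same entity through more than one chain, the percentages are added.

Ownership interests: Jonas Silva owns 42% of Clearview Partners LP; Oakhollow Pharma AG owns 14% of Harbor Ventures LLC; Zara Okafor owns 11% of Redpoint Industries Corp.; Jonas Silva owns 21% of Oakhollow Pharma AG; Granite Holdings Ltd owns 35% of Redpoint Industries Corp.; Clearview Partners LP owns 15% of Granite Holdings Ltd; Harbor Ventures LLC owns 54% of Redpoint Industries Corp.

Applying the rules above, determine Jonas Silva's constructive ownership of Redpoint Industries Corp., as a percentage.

3.7926%

Chain via Oakhollow Pharma AG → Harbor Ventures LLC (R1): 21% × 14% × 54% = 1.5876% of Redpoint Industries Corp.
Chain via Clearview Partners LP → Granite Holdings Ltd (R1): 42% × 15% × 35% = 2.205% of Redpoint Industries Corp.
Aggregating (R2): 1.5876% + 2.205% = 3.7926%.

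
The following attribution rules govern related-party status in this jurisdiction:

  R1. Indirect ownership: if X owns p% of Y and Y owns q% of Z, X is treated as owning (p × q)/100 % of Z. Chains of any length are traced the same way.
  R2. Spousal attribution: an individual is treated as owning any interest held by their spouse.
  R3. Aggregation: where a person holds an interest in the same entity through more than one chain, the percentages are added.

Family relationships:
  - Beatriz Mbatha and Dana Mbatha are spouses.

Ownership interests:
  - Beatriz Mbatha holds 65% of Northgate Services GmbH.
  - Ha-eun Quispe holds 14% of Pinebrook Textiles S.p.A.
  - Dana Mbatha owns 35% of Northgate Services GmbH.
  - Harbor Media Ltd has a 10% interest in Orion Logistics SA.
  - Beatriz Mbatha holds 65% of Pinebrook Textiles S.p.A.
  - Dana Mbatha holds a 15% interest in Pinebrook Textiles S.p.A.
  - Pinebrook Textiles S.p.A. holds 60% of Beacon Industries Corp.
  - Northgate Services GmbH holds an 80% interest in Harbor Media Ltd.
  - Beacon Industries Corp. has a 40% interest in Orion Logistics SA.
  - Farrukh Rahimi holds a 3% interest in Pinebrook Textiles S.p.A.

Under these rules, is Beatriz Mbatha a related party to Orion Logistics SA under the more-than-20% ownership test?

Yes

By spousal attribution (R2), Beatriz Mbatha is treated as also owning Dana Mbatha's interest in Pinebrook Textiles S.p.A, giving 65% + 15% = 80%.
By spousal attribution (R2), Beatriz Mbatha is treated as also owning Dana Mbatha's interest in Northgate Services GmbH, giving 65% + 35% = 100%.
Chain via Pinebrook Textiles S.p.A. → Beacon Industries Corp. (R1): 80% × 60% × 40% = 19.2% of Orion Logistics SA.
Chain via Northgate Services GmbH → Harbor Media Ltd (R1): 100% × 80% × 10% = 8% of Orion Logistics SA.
Aggregating (R3): 19.2% + 8% = 27.2%.
27.2% exceeds the 20% threshold, so Beatriz is a related party to Orion Logistics SA.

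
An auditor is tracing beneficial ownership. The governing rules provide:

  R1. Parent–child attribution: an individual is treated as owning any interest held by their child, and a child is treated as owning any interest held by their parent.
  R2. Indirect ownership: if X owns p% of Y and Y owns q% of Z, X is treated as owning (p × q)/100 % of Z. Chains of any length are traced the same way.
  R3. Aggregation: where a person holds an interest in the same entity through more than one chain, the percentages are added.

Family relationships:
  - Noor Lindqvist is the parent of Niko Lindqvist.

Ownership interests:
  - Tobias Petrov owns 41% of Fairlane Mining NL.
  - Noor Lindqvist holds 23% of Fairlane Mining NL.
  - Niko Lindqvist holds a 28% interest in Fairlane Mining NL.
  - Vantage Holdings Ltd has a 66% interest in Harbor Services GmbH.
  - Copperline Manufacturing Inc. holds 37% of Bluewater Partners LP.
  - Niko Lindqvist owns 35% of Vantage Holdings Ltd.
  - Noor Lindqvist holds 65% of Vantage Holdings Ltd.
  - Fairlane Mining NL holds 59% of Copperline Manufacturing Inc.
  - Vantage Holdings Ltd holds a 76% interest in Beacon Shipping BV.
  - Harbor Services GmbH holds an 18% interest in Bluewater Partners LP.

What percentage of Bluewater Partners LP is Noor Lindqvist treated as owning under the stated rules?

By parent–child attribution (R1), Noor Lindqvist is treated as also owning Niko Lindqvist's interest in Fairlane Mining NL, giving 23% + 28% = 51%.
By parent–child attribution (R1), Noor Lindqvist is treated as also owning Niko Lindqvist's interest in Vantage Holdings Ltd, giving 65% + 35% = 100%.
Chain via Fairlane Mining NL → Copperline Manufacturing Inc. (R2): 51% × 59% × 37% = 11.1333% of Bluewater Partners LP.
Chain via Vantage Holdings Ltd → Harbor Services GmbH (R2): 100% × 66% × 18% = 11.88% of Bluewater Partners LP.
Aggregating (R3): 11.1333% + 11.88% = 23.0133%.

23.0133%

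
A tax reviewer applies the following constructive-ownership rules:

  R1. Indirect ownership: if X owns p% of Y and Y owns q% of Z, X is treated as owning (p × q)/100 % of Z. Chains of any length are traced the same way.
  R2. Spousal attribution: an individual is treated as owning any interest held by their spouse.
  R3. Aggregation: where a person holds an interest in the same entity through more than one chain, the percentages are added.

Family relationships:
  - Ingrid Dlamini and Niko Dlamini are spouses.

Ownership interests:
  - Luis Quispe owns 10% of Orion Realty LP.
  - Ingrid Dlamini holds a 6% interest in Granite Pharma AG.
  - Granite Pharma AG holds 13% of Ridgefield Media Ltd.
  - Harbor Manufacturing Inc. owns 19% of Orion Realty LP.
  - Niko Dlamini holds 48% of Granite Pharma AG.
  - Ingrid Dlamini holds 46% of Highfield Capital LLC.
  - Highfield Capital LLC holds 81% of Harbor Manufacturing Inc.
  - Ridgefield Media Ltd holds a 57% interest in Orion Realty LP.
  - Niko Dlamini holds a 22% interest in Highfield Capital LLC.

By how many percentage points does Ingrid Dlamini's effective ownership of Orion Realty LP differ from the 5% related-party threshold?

9.4666

By spousal attribution (R2), Ingrid Dlamini is treated as also owning Niko Dlamini's interest in Granite Pharma AG, giving 6% + 48% = 54%.
By spousal attribution (R2), Ingrid Dlamini is treated as also owning Niko Dlamini's interest in Highfield Capital LLC, giving 46% + 22% = 68%.
Chain via Granite Pharma AG → Ridgefield Media Ltd (R1): 54% × 13% × 57% = 4.0014% of Orion Realty LP.
Chain via Highfield Capital LLC → Harbor Manufacturing Inc. (R1): 68% × 81% × 19% = 10.4652% of Orion Realty LP.
Aggregating (R3): 4.0014% + 10.4652% = 14.4666%.
14.4666% exceeds the 5% threshold by 9.4666 percentage points.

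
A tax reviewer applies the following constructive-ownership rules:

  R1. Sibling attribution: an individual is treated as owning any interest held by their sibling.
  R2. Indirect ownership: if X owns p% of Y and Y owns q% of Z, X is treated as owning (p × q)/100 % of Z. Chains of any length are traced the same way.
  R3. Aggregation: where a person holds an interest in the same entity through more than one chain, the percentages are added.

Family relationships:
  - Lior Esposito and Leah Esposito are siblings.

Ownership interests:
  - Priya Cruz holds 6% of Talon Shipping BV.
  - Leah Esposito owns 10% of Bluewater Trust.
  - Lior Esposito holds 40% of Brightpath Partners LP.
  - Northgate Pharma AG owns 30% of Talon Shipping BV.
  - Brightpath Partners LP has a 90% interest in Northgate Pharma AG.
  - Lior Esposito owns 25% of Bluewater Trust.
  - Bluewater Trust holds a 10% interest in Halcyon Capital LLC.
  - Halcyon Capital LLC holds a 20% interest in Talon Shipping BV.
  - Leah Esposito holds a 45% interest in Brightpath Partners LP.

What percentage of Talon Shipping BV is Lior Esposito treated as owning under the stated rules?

23.65%

By sibling attribution (R1), Lior Esposito is treated as also owning Leah Esposito's interest in Bluewater Trust, giving 25% + 10% = 35%.
By sibling attribution (R1), Lior Esposito is treated as also owning Leah Esposito's interest in Brightpath Partners LP, giving 40% + 45% = 85%.
Chain via Bluewater Trust → Halcyon Capital LLC (R2): 35% × 10% × 20% = 0.7% of Talon Shipping BV.
Chain via Brightpath Partners LP → Northgate Pharma AG (R2): 85% × 90% × 30% = 22.95% of Talon Shipping BV.
Aggregating (R3): 0.7% + 22.95% = 23.65%.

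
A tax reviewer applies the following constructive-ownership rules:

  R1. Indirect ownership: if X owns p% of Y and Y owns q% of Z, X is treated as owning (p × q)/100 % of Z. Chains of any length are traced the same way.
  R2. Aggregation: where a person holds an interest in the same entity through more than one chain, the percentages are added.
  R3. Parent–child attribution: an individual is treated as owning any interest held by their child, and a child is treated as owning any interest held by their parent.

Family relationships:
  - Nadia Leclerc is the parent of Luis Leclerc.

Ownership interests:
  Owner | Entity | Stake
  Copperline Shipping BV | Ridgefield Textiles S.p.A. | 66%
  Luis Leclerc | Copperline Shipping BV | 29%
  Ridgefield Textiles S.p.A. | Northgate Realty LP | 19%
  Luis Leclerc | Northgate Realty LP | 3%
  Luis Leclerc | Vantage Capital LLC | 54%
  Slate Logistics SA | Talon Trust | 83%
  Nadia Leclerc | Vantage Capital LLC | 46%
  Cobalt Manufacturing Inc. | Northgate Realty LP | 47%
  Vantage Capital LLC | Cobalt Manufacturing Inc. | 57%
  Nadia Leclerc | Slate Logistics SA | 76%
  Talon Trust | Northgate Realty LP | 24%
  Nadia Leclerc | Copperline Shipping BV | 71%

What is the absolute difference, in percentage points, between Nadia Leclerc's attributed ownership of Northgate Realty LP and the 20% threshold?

By parent–child attribution (R3), Nadia Leclerc is treated as also owning Luis Leclerc's interest in Vantage Capital LLC, giving 46% + 54% = 100%.
By parent–child attribution (R3), Nadia Leclerc is treated as also owning Luis Leclerc's interest in Copperline Shipping BV, giving 71% + 29% = 100%.
By parent–child attribution (R3), Nadia Leclerc is treated as owning Luis Leclerc's 3% interest in Northgate Realty LP.
Chain via Vantage Capital LLC → Cobalt Manufacturing Inc. (R1): 100% × 57% × 47% = 26.79% of Northgate Realty LP.
Chain via Copperline Shipping BV → Ridgefield Textiles S.p.A. (R1): 100% × 66% × 19% = 12.54% of Northgate Realty LP.
Chain via Slate Logistics SA → Talon Trust (R1): 76% × 83% × 24% = 15.1392% of Northgate Realty LP.
Direct interest in Northgate Realty LP: 3%.
Aggregating (R2): 26.79% + 12.54% + 15.1392% + 3% = 57.4692%.
57.4692% exceeds the 20% threshold by 37.4692 percentage points.

37.4692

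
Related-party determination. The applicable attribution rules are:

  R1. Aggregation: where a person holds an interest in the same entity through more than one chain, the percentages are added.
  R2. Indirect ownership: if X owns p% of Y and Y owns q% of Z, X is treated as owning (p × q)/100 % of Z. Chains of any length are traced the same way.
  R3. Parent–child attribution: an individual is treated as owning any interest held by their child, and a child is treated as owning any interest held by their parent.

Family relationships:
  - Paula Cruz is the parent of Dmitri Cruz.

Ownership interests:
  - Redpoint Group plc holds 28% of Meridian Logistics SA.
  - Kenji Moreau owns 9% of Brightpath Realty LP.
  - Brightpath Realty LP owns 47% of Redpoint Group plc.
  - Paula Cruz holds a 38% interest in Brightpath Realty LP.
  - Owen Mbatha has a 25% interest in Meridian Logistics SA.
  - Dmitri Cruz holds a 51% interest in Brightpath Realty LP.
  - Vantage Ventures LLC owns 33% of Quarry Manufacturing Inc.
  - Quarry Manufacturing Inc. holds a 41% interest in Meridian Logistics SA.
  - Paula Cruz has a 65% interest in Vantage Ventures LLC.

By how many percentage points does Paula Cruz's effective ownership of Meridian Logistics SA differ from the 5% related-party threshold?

15.5069

By parent–child attribution (R3), Paula Cruz is treated as also owning Dmitri Cruz's interest in Brightpath Realty LP, giving 38% + 51% = 89%.
Chain via Vantage Ventures LLC → Quarry Manufacturing Inc. (R2): 65% × 33% × 41% = 8.7945% of Meridian Logistics SA.
Chain via Brightpath Realty LP → Redpoint Group plc (R2): 89% × 47% × 28% = 11.7124% of Meridian Logistics SA.
Aggregating (R1): 8.7945% + 11.7124% = 20.5069%.
20.5069% exceeds the 5% threshold by 15.5069 percentage points.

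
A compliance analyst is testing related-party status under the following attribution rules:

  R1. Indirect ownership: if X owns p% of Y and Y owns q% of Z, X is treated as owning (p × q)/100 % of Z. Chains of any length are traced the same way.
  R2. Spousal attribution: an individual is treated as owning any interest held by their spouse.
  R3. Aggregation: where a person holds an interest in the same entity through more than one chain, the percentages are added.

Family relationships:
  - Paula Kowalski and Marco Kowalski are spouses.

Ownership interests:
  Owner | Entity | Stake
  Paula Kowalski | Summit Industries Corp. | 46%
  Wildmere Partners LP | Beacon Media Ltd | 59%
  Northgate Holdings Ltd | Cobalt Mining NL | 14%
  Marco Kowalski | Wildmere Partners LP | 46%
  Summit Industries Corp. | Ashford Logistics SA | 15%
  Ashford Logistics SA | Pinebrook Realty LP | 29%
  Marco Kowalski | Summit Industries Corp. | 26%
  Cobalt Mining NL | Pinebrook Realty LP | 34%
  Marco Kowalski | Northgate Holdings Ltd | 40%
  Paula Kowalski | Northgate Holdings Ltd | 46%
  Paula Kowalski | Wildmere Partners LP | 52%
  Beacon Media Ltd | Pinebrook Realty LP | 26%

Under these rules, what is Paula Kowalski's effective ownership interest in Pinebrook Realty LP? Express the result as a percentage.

22.2588%

By spousal attribution (R2), Paula Kowalski is treated as also owning Marco Kowalski's interest in Northgate Holdings Ltd, giving 46% + 40% = 86%.
By spousal attribution (R2), Paula Kowalski is treated as also owning Marco Kowalski's interest in Wildmere Partners LP, giving 52% + 46% = 98%.
By spousal attribution (R2), Paula Kowalski is treated as also owning Marco Kowalski's interest in Summit Industries Corp, giving 46% + 26% = 72%.
Chain via Northgate Holdings Ltd → Cobalt Mining NL (R1): 86% × 14% × 34% = 4.0936% of Pinebrook Realty LP.
Chain via Wildmere Partners LP → Beacon Media Ltd (R1): 98% × 59% × 26% = 15.0332% of Pinebrook Realty LP.
Chain via Summit Industries Corp. → Ashford Logistics SA (R1): 72% × 15% × 29% = 3.132% of Pinebrook Realty LP.
Aggregating (R3): 4.0936% + 15.0332% + 3.132% = 22.2588%.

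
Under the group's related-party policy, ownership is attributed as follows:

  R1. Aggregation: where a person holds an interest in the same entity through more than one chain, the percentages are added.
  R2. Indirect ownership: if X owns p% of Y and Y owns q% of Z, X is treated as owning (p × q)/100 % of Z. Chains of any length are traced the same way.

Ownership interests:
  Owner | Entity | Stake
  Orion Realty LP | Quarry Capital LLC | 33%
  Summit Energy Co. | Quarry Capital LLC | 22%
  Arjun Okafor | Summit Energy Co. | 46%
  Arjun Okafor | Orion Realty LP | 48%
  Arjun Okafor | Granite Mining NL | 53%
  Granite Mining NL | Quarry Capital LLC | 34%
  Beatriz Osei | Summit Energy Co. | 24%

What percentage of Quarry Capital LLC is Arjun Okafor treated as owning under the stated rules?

Chain via Summit Energy Co. (R2): 46% × 22% = 10.12% of Quarry Capital LLC.
Chain via Granite Mining NL (R2): 53% × 34% = 18.02% of Quarry Capital LLC.
Chain via Orion Realty LP (R2): 48% × 33% = 15.84% of Quarry Capital LLC.
Aggregating (R1): 10.12% + 18.02% + 15.84% = 43.98%.

43.98%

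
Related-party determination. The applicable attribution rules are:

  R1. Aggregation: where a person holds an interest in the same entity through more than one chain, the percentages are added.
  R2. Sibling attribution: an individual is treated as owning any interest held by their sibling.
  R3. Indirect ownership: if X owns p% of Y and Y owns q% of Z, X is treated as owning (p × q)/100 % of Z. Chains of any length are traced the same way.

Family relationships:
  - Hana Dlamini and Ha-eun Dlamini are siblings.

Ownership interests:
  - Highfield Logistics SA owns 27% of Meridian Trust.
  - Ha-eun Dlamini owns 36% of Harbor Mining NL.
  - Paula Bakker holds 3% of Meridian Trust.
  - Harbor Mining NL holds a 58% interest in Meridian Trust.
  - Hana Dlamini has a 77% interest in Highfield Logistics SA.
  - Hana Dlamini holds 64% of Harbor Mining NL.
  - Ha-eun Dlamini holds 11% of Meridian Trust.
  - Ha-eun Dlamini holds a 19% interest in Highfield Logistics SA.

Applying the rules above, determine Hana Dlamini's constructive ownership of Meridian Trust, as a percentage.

94.92%

By sibling attribution (R2), Hana Dlamini is treated as also owning Ha-eun Dlamini's interest in Highfield Logistics SA, giving 77% + 19% = 96%.
By sibling attribution (R2), Hana Dlamini is treated as also owning Ha-eun Dlamini's interest in Harbor Mining NL, giving 64% + 36% = 100%.
By sibling attribution (R2), Hana Dlamini is treated as owning Ha-eun Dlamini's 11% interest in Meridian Trust.
Chain via Highfield Logistics SA (R3): 96% × 27% = 25.92% of Meridian Trust.
Chain via Harbor Mining NL (R3): 100% × 58% = 58% of Meridian Trust.
Direct interest in Meridian Trust: 11%.
Aggregating (R1): 25.92% + 58% + 11% = 94.92%.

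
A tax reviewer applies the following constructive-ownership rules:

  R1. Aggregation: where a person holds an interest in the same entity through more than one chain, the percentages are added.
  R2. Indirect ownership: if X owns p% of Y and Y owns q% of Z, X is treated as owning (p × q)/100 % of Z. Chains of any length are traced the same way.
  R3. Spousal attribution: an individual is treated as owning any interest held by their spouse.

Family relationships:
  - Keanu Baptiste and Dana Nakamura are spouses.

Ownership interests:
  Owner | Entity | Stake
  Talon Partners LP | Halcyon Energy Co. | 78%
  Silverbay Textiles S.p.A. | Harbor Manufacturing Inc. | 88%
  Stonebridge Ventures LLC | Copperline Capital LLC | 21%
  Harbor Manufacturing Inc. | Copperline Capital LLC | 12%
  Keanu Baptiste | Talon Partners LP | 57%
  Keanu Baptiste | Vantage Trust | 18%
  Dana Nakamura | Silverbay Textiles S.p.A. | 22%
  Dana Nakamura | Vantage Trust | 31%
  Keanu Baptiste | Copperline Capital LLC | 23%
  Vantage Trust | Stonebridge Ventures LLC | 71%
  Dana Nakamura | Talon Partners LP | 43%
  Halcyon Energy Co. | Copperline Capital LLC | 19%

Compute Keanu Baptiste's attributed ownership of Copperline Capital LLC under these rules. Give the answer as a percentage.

By spousal attribution (R3), Keanu Baptiste is treated as also owning Dana Nakamura's interest in Talon Partners LP, giving 57% + 43% = 100%.
By spousal attribution (R3), Keanu Baptiste is treated as also owning Dana Nakamura's interest in Vantage Trust, giving 18% + 31% = 49%.
By spousal attribution (R3), Keanu Baptiste is treated as owning Dana Nakamura's 22% interest in Silverbay Textiles S.p.A.
Chain via Talon Partners LP → Halcyon Energy Co. (R2): 100% × 78% × 19% = 14.82% of Copperline Capital LLC.
Chain via Vantage Trust → Stonebridge Ventures LLC (R2): 49% × 71% × 21% = 7.3059% of Copperline Capital LLC.
Direct interest in Copperline Capital LLC: 23%.
Chain via Silverbay Textiles S.p.A. → Harbor Manufacturing Inc. (R2): 22% × 88% × 12% = 2.3232% of Copperline Capital LLC.
Aggregating (R1): 14.82% + 7.3059% + 23% + 2.3232% = 47.4491%.

47.4491%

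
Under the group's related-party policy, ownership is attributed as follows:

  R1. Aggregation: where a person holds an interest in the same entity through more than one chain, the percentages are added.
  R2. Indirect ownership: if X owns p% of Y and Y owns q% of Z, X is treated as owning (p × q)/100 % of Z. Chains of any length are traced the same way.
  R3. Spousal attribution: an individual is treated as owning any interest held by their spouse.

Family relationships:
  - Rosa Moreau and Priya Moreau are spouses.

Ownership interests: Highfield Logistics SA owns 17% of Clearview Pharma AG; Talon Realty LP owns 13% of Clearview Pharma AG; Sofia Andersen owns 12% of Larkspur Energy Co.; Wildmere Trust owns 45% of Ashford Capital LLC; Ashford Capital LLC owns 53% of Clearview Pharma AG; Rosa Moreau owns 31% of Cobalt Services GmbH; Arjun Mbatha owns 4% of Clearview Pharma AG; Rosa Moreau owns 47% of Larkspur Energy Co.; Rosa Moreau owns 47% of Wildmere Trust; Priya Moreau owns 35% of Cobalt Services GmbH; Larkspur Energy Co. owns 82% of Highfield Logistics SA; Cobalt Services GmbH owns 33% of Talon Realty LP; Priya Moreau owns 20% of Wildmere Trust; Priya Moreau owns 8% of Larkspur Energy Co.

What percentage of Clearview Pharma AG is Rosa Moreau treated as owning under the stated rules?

26.4779%

By spousal attribution (R3), Rosa Moreau is treated as also owning Priya Moreau's interest in Larkspur Energy Co, giving 47% + 8% = 55%.
By spousal attribution (R3), Rosa Moreau is treated as also owning Priya Moreau's interest in Wildmere Trust, giving 47% + 20% = 67%.
By spousal attribution (R3), Rosa Moreau is treated as also owning Priya Moreau's interest in Cobalt Services GmbH, giving 31% + 35% = 66%.
Chain via Larkspur Energy Co. → Highfield Logistics SA (R2): 55% × 82% × 17% = 7.667% of Clearview Pharma AG.
Chain via Wildmere Trust → Ashford Capital LLC (R2): 67% × 45% × 53% = 15.9795% of Clearview Pharma AG.
Chain via Cobalt Services GmbH → Talon Realty LP (R2): 66% × 33% × 13% = 2.8314% of Clearview Pharma AG.
Aggregating (R1): 7.667% + 15.9795% + 2.8314% = 26.4779%.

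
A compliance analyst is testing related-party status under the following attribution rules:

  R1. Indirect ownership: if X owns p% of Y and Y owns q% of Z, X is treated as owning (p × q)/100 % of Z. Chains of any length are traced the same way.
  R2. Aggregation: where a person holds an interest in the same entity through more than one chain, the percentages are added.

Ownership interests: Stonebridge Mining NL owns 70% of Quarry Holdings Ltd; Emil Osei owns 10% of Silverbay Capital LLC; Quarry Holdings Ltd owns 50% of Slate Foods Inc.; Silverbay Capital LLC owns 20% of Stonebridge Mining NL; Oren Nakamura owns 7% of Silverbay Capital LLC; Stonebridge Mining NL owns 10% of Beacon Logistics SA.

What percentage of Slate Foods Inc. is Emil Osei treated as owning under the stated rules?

0.7%

Chain via Silverbay Capital LLC → Stonebridge Mining NL → Quarry Holdings Ltd (R1): 10% × 20% × 70% × 50% = 0.7% of Slate Foods Inc.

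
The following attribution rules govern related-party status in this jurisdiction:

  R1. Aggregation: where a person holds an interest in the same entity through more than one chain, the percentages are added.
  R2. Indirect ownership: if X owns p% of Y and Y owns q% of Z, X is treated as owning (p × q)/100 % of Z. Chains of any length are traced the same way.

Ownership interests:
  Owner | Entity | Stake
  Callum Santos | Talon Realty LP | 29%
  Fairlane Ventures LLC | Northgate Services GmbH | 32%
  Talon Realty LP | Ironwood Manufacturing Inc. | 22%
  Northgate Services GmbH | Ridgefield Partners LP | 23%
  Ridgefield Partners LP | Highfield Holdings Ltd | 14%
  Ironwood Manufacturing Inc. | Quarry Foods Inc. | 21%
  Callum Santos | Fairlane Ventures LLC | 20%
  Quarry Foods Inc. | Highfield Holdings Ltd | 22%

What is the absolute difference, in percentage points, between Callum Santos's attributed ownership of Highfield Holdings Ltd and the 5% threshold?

4.499164

Chain via Fairlane Ventures LLC → Northgate Services GmbH → Ridgefield Partners LP (R2): 20% × 32% × 23% × 14% = 0.20608% of Highfield Holdings Ltd.
Chain via Talon Realty LP → Ironwood Manufacturing Inc. → Quarry Foods Inc. (R2): 29% × 22% × 21% × 22% = 0.294756% of Highfield Holdings Ltd.
Aggregating (R1): 0.20608% + 0.294756% = 0.500836%.
0.500836% falls short of the 5% threshold by 4.499164 percentage points.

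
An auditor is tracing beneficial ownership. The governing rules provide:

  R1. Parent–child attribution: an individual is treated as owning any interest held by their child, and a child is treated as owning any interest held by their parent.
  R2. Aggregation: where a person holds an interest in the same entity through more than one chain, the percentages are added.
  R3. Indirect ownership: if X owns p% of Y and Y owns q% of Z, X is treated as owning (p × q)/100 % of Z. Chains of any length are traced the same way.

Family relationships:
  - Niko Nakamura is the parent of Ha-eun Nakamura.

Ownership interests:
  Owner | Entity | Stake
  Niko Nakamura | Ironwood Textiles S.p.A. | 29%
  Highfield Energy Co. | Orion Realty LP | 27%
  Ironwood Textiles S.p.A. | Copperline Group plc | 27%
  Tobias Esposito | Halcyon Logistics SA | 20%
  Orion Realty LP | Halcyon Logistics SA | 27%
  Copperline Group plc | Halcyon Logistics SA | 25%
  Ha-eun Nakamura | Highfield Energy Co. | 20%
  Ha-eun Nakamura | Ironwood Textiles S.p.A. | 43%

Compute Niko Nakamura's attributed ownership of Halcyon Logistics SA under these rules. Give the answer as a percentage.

6.318%

By parent–child attribution (R1), Niko Nakamura is treated as also owning Ha-eun Nakamura's interest in Ironwood Textiles S.p.A, giving 29% + 43% = 72%.
By parent–child attribution (R1), Niko Nakamura is treated as owning Ha-eun Nakamura's 20% interest in Highfield Energy Co.
Chain via Ironwood Textiles S.p.A. → Copperline Group plc (R3): 72% × 27% × 25% = 4.86% of Halcyon Logistics SA.
Chain via Highfield Energy Co. → Orion Realty LP (R3): 20% × 27% × 27% = 1.458% of Halcyon Logistics SA.
Aggregating (R2): 4.86% + 1.458% = 6.318%.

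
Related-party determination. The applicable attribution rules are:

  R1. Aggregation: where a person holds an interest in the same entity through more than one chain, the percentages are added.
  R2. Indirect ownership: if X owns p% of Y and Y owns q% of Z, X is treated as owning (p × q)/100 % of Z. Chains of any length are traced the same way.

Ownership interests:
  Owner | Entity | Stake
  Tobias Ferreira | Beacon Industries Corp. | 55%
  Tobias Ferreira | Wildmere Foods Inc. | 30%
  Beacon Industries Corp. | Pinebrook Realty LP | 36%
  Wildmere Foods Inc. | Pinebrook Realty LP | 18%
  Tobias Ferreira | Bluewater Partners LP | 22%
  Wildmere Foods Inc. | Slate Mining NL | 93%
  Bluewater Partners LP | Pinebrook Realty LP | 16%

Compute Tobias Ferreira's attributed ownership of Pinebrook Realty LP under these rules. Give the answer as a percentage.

Chain via Wildmere Foods Inc. (R2): 30% × 18% = 5.4% of Pinebrook Realty LP.
Chain via Bluewater Partners LP (R2): 22% × 16% = 3.52% of Pinebrook Realty LP.
Chain via Beacon Industries Corp. (R2): 55% × 36% = 19.8% of Pinebrook Realty LP.
Aggregating (R1): 5.4% + 3.52% + 19.8% = 28.72%.

28.72%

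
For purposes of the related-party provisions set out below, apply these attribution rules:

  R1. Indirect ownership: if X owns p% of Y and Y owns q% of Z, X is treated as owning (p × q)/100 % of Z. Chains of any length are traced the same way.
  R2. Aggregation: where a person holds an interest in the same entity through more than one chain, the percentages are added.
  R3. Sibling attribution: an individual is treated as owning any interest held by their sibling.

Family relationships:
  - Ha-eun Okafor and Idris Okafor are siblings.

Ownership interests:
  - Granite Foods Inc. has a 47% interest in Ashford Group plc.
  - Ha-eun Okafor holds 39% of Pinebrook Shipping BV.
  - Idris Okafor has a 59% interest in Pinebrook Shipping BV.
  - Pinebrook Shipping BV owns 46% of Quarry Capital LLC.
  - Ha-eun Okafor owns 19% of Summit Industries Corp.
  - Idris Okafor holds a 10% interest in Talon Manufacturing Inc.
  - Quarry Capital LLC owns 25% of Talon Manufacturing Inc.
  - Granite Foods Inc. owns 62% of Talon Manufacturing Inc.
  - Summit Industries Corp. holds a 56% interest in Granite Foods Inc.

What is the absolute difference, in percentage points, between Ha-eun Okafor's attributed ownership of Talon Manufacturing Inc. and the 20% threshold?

7.8668

By sibling attribution (R3), Ha-eun Okafor is treated as also owning Idris Okafor's interest in Pinebrook Shipping BV, giving 39% + 59% = 98%.
By sibling attribution (R3), Ha-eun Okafor is treated as owning Idris Okafor's 10% interest in Talon Manufacturing Inc.
Chain via Summit Industries Corp. → Granite Foods Inc. (R1): 19% × 56% × 62% = 6.5968% of Talon Manufacturing Inc.
Chain via Pinebrook Shipping BV → Quarry Capital LLC (R1): 98% × 46% × 25% = 11.27% of Talon Manufacturing Inc.
Direct interest in Talon Manufacturing Inc: 10%.
Aggregating (R2): 6.5968% + 11.27% + 10% = 27.8668%.
27.8668% exceeds the 20% threshold by 7.8668 percentage points.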